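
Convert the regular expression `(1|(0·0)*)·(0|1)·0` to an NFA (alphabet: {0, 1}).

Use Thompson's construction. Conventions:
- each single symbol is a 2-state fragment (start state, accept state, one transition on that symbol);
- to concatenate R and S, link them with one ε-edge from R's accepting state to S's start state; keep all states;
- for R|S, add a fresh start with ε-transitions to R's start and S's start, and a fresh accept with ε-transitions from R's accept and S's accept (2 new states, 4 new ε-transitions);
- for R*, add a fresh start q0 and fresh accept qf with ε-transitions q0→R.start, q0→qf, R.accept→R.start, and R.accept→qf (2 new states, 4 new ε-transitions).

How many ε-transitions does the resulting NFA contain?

15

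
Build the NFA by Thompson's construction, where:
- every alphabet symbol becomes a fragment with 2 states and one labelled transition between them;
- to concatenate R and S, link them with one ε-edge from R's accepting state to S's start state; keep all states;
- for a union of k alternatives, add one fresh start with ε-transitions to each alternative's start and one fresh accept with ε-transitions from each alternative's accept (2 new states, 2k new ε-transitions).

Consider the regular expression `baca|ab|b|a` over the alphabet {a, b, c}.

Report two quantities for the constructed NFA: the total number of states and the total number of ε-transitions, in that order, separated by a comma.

18, 12

Building bottom-up:
Each of the 8 symbol leaves contributes 2 states and 0 ε-transitions.
  baca : 8 states, 3 ε-transitions
  ab : 4 states, 1 ε-transition
  baca|ab|b|a : 18 states, 12 ε-transitions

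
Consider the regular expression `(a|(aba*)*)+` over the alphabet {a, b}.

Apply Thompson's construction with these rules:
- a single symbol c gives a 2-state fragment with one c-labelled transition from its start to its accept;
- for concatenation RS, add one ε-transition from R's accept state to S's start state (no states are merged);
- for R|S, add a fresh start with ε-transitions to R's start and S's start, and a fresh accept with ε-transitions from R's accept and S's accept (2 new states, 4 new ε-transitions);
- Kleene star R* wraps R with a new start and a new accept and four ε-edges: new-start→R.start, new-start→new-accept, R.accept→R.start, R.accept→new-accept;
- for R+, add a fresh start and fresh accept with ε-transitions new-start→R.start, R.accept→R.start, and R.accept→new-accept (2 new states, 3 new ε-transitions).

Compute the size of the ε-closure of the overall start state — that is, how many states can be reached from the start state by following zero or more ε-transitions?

8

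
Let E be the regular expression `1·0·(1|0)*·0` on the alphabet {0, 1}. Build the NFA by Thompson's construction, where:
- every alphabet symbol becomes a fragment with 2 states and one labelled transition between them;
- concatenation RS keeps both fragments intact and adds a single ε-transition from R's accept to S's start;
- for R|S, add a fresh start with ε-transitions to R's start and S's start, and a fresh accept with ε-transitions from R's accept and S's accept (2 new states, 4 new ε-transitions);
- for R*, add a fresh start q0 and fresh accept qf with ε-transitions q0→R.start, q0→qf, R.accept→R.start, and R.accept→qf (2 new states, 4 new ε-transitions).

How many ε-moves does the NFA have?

Per subexpression:
Each of the 5 symbol leaves contributes 0 ε-transitions.
  1|0 : 4 ε-transitions
  (1|0)* : 8 ε-transitions
  1·0·(1|0)*·0 : 11 ε-transitions

11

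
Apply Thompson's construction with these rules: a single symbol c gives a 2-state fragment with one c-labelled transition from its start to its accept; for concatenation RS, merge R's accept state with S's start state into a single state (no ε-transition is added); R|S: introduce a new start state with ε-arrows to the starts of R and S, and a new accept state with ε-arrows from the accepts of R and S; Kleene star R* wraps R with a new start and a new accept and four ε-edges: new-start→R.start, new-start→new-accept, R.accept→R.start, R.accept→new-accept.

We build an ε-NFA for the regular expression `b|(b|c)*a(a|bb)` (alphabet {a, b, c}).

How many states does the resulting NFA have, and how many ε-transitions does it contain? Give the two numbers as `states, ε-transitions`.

By structural recursion:
Each of the 7 symbol leaves contributes 2 states and 0 ε-transitions.
  b|c → 6 states, 4 ε-transitions
  (b|c)* → 8 states, 8 ε-transitions
  bb → 3 states, 0 ε-transitions
  a|bb → 7 states, 4 ε-transitions
  (b|c)*a(a|bb) → 15 states, 12 ε-transitions
  b|(b|c)*a(a|bb) → 19 states, 16 ε-transitions

19, 16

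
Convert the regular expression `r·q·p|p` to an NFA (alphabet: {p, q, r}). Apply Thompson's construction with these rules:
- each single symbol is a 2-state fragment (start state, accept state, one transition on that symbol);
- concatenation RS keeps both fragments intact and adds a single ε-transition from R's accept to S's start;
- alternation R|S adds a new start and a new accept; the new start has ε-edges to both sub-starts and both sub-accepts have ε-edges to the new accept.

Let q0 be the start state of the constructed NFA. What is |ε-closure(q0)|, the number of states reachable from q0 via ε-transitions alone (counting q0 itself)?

3

Let C(F) = |ε-closure(F.start)| within fragment F, and note whether F accepts ε. Symbol fragments have C = 1 and do not accept ε. Then:
  r·q·p → same as the first factor's closure: |closure| = 1
  r·q·p|p → |closure| = 1 + 1 + 1 = 3 (the new accept is not ε-reachable since no branch accepts ε)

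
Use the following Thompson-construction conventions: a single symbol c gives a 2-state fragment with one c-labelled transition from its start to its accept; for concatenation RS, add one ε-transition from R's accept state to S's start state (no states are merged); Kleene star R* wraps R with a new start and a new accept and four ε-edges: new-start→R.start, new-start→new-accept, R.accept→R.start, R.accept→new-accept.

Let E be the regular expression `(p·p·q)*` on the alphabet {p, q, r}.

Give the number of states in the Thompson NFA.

Building bottom-up:
Each of the 3 symbol leaves contributes a 2-state fragment.
  p·p·q : 6 states
  (p·p·q)* : 8 states

8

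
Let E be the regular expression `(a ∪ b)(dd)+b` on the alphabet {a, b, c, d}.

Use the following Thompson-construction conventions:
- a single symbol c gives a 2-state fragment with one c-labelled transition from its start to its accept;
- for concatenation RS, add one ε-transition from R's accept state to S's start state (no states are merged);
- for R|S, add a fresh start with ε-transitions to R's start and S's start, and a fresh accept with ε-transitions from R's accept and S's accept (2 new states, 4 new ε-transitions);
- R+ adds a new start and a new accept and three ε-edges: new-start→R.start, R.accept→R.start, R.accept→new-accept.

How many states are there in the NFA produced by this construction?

Bottom-up over the parse tree:
Each of the 5 symbol leaves contributes a 2-state fragment.
  a ∪ b : 6 states
  dd : 4 states
  (dd)+ : 6 states
  (a ∪ b)(dd)+b : 14 states

14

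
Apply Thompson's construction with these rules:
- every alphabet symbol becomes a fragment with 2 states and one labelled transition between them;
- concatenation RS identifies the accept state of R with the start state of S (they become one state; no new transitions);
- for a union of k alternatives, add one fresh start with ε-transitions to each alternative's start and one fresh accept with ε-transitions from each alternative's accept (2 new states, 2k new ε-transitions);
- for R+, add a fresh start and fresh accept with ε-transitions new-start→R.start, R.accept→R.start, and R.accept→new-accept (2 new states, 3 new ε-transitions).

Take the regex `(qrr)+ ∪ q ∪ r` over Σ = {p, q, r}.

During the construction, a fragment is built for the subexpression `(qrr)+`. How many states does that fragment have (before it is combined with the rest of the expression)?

Fragment for `(qrr)+`:
Each of the 3 symbol leaves contributes a 2-state fragment.
  qrr — 4 states
  (qrr)+ — 6 states

6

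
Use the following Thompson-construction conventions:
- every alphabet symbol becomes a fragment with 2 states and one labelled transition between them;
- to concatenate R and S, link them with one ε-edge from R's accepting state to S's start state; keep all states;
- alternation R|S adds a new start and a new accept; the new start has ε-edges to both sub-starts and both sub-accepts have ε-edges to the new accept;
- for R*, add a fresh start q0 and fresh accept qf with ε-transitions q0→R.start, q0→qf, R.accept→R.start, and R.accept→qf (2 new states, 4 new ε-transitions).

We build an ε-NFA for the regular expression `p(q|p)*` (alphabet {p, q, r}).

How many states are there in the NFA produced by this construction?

Recursing over subexpressions:
Each of the 3 symbol leaves contributes a 2-state fragment.
  q|p = 6 states
  (q|p)* = 8 states
  p(q|p)* = 10 states

10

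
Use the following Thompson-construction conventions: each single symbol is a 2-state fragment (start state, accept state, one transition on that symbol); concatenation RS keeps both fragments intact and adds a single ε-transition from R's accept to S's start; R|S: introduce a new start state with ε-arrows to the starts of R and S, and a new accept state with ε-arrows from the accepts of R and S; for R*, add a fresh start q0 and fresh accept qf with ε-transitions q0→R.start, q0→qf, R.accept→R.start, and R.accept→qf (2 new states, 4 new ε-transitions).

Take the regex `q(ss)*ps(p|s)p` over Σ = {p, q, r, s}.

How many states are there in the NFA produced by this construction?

By structural recursion:
Each of the 8 symbol leaves contributes a 2-state fragment.
  ss → 4 states
  (ss)* → 6 states
  p|s → 6 states
  q(ss)*ps(p|s)p → 20 states

20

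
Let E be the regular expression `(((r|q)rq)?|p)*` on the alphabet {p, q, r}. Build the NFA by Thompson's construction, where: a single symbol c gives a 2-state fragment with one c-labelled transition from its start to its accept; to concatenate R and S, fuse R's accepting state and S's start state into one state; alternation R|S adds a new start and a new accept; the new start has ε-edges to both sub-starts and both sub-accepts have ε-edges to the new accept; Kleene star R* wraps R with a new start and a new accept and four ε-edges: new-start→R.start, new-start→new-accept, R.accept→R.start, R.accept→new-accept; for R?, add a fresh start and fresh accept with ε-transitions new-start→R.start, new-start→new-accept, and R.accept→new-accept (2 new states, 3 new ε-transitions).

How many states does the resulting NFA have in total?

Bottom-up over the parse tree:
Each of the 5 symbol leaves contributes a 2-state fragment.
  r|q — 6 states
  (r|q)rq — 8 states
  ((r|q)rq)? — 10 states
  ((r|q)rq)?|p — 14 states
  (((r|q)rq)?|p)* — 16 states

16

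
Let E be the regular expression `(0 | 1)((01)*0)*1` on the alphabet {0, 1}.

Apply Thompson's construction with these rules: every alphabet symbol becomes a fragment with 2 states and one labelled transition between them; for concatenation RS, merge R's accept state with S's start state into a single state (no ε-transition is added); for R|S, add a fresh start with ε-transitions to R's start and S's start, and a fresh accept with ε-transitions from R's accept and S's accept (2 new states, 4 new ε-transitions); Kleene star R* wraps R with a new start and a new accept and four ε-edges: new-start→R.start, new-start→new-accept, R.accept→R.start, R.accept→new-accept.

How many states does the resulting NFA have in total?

14

Per subexpression:
Each of the 6 symbol leaves contributes a 2-state fragment.
  0 | 1 → 6 states
  01 → 3 states
  (01)* → 5 states
  (01)*0 → 6 states
  ((01)*0)* → 8 states
  (0 | 1)((01)*0)*1 → 14 states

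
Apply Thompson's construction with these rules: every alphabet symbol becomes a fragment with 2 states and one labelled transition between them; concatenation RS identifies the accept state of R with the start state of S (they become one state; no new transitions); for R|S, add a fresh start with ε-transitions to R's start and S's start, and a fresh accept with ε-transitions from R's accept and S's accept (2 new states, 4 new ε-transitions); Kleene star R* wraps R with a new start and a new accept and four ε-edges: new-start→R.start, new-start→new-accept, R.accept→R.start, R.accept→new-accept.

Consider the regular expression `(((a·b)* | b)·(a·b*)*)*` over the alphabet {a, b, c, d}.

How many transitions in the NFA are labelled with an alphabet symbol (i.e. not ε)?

Building bottom-up:
Each of the 5 symbol leaves contributes exactly 1 symbol transition.
  a·b = 2 symbol transitions
  (a·b)* = 2 symbol transitions
  (a·b)* | b = 3 symbol transitions
  b* = 1 symbol transition
  a·b* = 2 symbol transitions
  (a·b*)* = 2 symbol transitions
  ((a·b)* | b)·(a·b*)* = 5 symbol transitions
  (((a·b)* | b)·(a·b*)*)* = 5 symbol transitions

5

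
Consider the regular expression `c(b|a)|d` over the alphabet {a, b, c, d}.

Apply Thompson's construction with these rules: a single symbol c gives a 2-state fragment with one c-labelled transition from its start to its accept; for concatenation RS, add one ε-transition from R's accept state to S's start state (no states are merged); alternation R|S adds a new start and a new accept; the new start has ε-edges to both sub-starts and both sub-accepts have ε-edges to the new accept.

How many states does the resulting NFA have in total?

Per subexpression:
Each of the 4 symbol leaves contributes a 2-state fragment.
  b|a — 6 states
  c(b|a) — 8 states
  c(b|a)|d — 12 states

12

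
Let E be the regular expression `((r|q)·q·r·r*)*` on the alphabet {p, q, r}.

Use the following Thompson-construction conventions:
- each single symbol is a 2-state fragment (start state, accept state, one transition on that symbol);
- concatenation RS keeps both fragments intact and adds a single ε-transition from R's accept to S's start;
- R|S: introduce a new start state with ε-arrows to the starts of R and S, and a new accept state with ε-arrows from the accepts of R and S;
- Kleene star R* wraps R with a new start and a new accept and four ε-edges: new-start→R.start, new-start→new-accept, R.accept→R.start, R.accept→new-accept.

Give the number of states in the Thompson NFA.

16

By structural recursion:
Each of the 5 symbol leaves contributes a 2-state fragment.
  r|q = 6 states
  r* = 4 states
  (r|q)·q·r·r* = 14 states
  ((r|q)·q·r·r*)* = 16 states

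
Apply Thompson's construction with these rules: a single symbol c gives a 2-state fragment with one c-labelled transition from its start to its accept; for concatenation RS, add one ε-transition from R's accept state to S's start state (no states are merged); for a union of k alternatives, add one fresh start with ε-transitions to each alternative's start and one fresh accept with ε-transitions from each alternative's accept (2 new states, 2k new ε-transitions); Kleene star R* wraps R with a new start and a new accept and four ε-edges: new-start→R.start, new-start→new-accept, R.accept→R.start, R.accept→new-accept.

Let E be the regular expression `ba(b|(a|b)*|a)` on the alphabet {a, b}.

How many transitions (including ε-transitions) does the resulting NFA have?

Bottom-up over the parse tree:
Each of the 6 symbol leaves contributes 1 transition (1 symbol, 0 ε).
  a|b = 6 transitions (2 symbol, 4 ε)
  (a|b)* = 10 transitions (2 symbol, 8 ε)
  b|(a|b)*|a = 18 transitions (4 symbol, 14 ε)
  ba(b|(a|b)*|a) = 22 transitions (6 symbol, 16 ε)

22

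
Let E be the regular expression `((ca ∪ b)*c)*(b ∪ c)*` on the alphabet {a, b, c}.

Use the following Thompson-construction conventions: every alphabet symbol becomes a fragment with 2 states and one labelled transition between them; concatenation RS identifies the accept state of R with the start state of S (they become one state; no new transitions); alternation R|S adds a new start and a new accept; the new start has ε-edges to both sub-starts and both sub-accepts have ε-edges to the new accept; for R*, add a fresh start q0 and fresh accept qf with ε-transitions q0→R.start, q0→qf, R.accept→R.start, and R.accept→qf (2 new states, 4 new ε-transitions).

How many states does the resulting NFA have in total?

19

Recursing over subexpressions:
Each of the 6 symbol leaves contributes a 2-state fragment.
  ca = 3 states
  ca ∪ b = 7 states
  (ca ∪ b)* = 9 states
  (ca ∪ b)*c = 10 states
  ((ca ∪ b)*c)* = 12 states
  b ∪ c = 6 states
  (b ∪ c)* = 8 states
  ((ca ∪ b)*c)*(b ∪ c)* = 19 states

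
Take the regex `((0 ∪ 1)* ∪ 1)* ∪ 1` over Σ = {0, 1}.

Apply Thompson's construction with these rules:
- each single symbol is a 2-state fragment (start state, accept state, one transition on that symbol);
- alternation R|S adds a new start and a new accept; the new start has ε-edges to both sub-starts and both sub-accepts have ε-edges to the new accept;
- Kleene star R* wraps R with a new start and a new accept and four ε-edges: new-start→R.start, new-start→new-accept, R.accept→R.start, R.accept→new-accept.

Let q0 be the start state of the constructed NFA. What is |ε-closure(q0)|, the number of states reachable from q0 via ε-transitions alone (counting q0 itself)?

13

Work bottom-up. For each fragment F, track |ε-closure(F.start)| and whether F's accept lies in that closure (i.e. whether F accepts ε). A single-symbol fragment has closure size 1 and does not accept ε.
  0 ∪ 1 — new start ε-reaches every alternative's start; none of them accept ε, so the new accept is not reached: |closure| = 1 + 1 + 1 = 3
  (0 ∪ 1)* — the star's fresh start ε-reaches both the body's start and the fresh accept: |closure| = 2 + 3 = 5
  (0 ∪ 1)* ∪ 1 — |closure| = 1 (new start) + (5 + 1) + 1 (new accept, since some branch ε-reaches its own accept) = 8
  ((0 ∪ 1)* ∪ 1)* — new start has ε-edges to the inner start and to the new accept, so |closure| = 2 + 8 = 10
  ((0 ∪ 1)* ∪ 1)* ∪ 1 — |closure| = 1 (new start) + (10 + 1) + 1 (new accept, since some branch ε-reaches its own accept) = 13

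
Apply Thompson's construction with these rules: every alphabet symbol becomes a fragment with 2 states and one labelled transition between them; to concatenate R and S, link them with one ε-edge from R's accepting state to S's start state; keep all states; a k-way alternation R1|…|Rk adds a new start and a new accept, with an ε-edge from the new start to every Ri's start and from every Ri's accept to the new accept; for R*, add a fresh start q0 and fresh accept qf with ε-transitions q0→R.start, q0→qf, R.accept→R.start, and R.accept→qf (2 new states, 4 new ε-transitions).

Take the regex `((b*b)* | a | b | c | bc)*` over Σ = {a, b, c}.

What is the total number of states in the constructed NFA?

22

Per subexpression:
Each of the 7 symbol leaves contributes a 2-state fragment.
  b* — 4 states
  b*b — 6 states
  (b*b)* — 8 states
  bc — 4 states
  (b*b)* | a | b | c | bc — 20 states
  ((b*b)* | a | b | c | bc)* — 22 states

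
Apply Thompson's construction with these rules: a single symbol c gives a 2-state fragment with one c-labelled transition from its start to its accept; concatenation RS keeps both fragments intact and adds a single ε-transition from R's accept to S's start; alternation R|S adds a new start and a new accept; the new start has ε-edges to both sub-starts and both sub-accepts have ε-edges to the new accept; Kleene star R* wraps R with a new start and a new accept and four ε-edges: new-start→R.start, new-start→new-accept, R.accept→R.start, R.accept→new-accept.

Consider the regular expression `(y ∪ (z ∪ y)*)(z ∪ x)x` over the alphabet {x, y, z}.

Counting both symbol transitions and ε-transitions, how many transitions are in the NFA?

Bottom-up over the parse tree:
Each of the 6 symbol leaves contributes 1 transition (1 symbol, 0 ε).
  z ∪ y : 6 transitions (2 symbol, 4 ε)
  (z ∪ y)* : 10 transitions (2 symbol, 8 ε)
  y ∪ (z ∪ y)* : 15 transitions (3 symbol, 12 ε)
  z ∪ x : 6 transitions (2 symbol, 4 ε)
  (y ∪ (z ∪ y)*)(z ∪ x)x : 24 transitions (6 symbol, 18 ε)

24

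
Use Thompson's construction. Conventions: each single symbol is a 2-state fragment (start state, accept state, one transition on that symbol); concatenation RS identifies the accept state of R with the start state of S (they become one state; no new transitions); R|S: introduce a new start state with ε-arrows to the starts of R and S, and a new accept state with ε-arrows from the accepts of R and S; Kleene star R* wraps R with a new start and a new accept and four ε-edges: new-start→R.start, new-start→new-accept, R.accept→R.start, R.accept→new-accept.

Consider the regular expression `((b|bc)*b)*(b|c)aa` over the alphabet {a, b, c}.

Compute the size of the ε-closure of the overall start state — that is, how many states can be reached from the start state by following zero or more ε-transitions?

Compute the ε-closure size of each fragment's start state recursively; a symbol fragment's start has no outgoing ε-edge, so its closure is just itself (size 1).
  bc : same as the first factor's closure: |ε-closure| = 1
  b|bc : |ε-closure| = 1 + 1 + 1 = 3 (the new accept is not ε-reachable since no branch accepts ε)
  (b|bc)* : new start has ε-edges to the inner start and to the new accept, so |ε-closure| = 2 + 3 = 5
  (b|bc)*b : |ε-closure| = 5 + (1−1) = 5 (closure spills across the concat boundary because the left factor accepts ε)
  ((b|bc)*b)* : |ε-closure| = 1 (new start) + 5 (body) + 1 (new accept) = 7
  b|c : |ε-closure| = 1 + 1 + 1 = 3 (the new accept is not ε-reachable since no branch accepts ε)
  ((b|bc)*b)*(b|c)aa : |ε-closure| = 7 + (3−1) = 9 (closure spills across the concat boundary because the left factor accepts ε)

9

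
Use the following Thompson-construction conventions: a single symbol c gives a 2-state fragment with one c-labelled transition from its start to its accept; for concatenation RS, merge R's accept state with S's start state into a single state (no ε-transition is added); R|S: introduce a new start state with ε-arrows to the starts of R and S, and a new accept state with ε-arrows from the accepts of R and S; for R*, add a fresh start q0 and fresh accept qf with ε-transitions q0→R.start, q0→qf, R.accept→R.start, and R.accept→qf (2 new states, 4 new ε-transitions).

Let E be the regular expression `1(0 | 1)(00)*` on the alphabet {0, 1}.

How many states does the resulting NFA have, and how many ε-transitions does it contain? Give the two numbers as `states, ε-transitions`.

Building bottom-up:
Each of the 5 symbol leaves contributes 2 states and 0 ε-transitions.
  0 | 1 → 6 states, 4 ε-transitions
  00 → 3 states, 0 ε-transitions
  (00)* → 5 states, 4 ε-transitions
  1(0 | 1)(00)* → 11 states, 8 ε-transitions

11, 8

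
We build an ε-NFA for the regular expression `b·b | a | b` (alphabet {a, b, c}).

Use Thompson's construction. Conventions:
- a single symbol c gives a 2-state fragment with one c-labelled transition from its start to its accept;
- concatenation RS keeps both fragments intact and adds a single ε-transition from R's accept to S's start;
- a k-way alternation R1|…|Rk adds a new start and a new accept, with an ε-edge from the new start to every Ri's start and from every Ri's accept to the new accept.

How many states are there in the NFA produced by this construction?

Per subexpression:
Each of the 4 symbol leaves contributes a 2-state fragment.
  b·b : 4 states
  b·b | a | b : 10 states

10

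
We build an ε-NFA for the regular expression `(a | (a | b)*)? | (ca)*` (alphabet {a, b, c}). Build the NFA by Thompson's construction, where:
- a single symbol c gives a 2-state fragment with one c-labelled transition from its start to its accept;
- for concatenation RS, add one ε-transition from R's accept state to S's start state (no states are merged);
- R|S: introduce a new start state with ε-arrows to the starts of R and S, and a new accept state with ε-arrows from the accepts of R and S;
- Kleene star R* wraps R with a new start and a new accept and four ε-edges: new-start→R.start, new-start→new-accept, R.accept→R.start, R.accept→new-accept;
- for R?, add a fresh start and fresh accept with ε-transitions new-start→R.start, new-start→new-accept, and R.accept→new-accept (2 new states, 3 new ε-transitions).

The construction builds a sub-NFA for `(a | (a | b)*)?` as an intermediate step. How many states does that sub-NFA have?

14

Fragment for `(a | (a | b)*)?`:
Each of the 3 symbol leaves contributes a 2-state fragment.
  a | b → 6 states
  (a | b)* → 8 states
  a | (a | b)* → 12 states
  (a | (a | b)*)? → 14 states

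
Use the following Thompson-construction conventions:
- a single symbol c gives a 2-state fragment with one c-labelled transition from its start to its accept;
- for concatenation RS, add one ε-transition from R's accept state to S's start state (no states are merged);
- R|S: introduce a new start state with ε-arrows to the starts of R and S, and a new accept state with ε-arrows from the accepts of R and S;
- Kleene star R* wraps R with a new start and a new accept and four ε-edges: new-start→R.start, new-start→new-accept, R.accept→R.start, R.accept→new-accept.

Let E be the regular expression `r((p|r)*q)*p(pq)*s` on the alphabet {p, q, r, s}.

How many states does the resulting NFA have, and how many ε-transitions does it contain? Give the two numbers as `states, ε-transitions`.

24, 22

Building bottom-up:
Each of the 8 symbol leaves contributes 2 states and 0 ε-transitions.
  p|r : 6 states, 4 ε-transitions
  (p|r)* : 8 states, 8 ε-transitions
  (p|r)*q : 10 states, 9 ε-transitions
  ((p|r)*q)* : 12 states, 13 ε-transitions
  pq : 4 states, 1 ε-transition
  (pq)* : 6 states, 5 ε-transitions
  r((p|r)*q)*p(pq)*s : 24 states, 22 ε-transitions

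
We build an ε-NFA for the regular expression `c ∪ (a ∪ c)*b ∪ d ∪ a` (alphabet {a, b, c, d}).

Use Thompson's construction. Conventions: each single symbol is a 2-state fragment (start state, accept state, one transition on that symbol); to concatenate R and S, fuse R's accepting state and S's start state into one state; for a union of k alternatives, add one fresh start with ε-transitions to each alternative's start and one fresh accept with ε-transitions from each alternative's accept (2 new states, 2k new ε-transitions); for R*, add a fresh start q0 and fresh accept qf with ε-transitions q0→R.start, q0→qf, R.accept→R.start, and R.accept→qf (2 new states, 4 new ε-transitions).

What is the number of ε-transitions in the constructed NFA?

Recursing over subexpressions:
Each of the 6 symbol leaves contributes 0 ε-transitions.
  a ∪ c : 4 ε-transitions
  (a ∪ c)* : 8 ε-transitions
  (a ∪ c)*b : 8 ε-transitions
  c ∪ (a ∪ c)*b ∪ d ∪ a : 16 ε-transitions

16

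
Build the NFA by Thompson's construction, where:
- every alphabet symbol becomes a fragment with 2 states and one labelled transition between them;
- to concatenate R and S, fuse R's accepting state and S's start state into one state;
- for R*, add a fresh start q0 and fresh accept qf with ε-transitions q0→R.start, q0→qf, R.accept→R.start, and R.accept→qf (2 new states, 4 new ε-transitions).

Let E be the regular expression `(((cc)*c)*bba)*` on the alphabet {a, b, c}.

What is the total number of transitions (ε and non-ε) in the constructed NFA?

18

Recursing over subexpressions:
Each of the 6 symbol leaves contributes 1 transition (1 symbol, 0 ε).
  cc : 2 transitions (2 symbol, 0 ε)
  (cc)* : 6 transitions (2 symbol, 4 ε)
  (cc)*c : 7 transitions (3 symbol, 4 ε)
  ((cc)*c)* : 11 transitions (3 symbol, 8 ε)
  ((cc)*c)*bba : 14 transitions (6 symbol, 8 ε)
  (((cc)*c)*bba)* : 18 transitions (6 symbol, 12 ε)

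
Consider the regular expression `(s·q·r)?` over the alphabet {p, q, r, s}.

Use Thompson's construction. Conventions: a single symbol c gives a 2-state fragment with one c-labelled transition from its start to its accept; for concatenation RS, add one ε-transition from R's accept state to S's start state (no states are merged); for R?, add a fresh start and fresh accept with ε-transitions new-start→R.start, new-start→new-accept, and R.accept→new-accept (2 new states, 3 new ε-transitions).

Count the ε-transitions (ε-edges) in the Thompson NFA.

5

By structural recursion:
Each of the 3 symbol leaves contributes 0 ε-transitions.
  s·q·r : 2 ε-transitions
  (s·q·r)? : 5 ε-transitions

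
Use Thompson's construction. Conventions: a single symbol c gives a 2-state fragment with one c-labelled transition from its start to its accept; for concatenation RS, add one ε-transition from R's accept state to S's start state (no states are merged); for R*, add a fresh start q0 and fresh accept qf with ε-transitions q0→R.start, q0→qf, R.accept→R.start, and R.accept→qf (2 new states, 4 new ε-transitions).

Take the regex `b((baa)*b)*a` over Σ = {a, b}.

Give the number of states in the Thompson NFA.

Building bottom-up:
Each of the 6 symbol leaves contributes a 2-state fragment.
  baa = 6 states
  (baa)* = 8 states
  (baa)*b = 10 states
  ((baa)*b)* = 12 states
  b((baa)*b)*a = 16 states

16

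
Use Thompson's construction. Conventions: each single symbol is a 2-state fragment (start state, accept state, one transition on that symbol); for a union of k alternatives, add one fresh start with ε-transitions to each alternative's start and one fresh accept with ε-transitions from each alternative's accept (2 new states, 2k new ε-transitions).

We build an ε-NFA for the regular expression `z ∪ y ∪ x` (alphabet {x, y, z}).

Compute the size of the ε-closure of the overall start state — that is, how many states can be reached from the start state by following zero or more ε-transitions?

4

Compute the ε-closure size of each fragment's start state recursively; a symbol fragment's start has no outgoing ε-edge, so its closure is just itself (size 1).
  z ∪ y ∪ x — new start ε-reaches every alternative's start; none of them accept ε, so the new accept is not reached: |ε-closure| = 1 + 1 + 1 + 1 = 4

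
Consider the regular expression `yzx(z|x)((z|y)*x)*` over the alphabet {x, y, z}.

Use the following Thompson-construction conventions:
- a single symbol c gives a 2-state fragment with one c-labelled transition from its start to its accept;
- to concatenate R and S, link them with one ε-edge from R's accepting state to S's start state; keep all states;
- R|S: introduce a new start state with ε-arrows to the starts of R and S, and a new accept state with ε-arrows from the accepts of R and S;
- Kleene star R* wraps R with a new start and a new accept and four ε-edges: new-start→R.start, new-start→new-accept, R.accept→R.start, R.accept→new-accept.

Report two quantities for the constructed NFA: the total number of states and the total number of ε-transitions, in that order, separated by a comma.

24, 21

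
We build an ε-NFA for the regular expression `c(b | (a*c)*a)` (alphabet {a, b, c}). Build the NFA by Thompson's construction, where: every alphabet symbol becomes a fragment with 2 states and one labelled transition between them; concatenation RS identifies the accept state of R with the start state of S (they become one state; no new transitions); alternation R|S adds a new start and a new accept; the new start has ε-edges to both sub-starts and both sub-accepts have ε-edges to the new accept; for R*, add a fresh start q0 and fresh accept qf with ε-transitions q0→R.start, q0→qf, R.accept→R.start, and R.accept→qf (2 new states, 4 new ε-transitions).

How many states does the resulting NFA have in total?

13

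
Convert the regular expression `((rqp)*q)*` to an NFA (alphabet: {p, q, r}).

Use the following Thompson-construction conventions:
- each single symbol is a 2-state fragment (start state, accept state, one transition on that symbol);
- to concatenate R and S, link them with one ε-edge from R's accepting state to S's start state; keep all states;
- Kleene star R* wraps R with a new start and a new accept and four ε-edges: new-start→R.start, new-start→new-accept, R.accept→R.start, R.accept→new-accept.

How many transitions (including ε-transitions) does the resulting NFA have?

15

Building bottom-up:
Each of the 4 symbol leaves contributes 1 transition (1 symbol, 0 ε).
  rqp — 5 transitions (3 symbol, 2 ε)
  (rqp)* — 9 transitions (3 symbol, 6 ε)
  (rqp)*q — 11 transitions (4 symbol, 7 ε)
  ((rqp)*q)* — 15 transitions (4 symbol, 11 ε)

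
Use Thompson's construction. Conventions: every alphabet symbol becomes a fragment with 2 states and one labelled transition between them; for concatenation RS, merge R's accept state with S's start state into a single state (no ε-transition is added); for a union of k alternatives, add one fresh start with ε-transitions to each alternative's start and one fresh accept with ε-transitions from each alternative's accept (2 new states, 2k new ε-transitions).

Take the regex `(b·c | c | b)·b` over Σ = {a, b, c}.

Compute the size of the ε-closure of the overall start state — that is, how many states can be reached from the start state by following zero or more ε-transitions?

Work bottom-up. For each fragment F, track |ε-closure(F.start)| and whether F's accept lies in that closure (i.e. whether F accepts ε). A single-symbol fragment has closure size 1 and does not accept ε.
  b·c : |ε-closure| equals the left operand's closure size = 1 (its accept is not ε-reachable, so the closure stops there)
  b·c | c | b : |ε-closure| = 1 + 1 + 1 + 1 = 4 (the new accept is not ε-reachable since no branch accepts ε)
  (b·c | c | b)·b : same as the first factor's closure: |ε-closure| = 4

4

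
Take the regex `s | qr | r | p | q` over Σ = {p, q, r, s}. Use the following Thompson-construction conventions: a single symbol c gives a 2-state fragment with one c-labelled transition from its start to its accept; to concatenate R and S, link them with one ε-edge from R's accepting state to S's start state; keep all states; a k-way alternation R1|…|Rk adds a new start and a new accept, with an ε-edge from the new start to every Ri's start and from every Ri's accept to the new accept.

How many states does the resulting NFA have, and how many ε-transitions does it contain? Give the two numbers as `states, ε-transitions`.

14, 11

Bottom-up over the parse tree:
Each of the 6 symbol leaves contributes 2 states and 0 ε-transitions.
  qr : 4 states, 1 ε-transition
  s | qr | r | p | q : 14 states, 11 ε-transitions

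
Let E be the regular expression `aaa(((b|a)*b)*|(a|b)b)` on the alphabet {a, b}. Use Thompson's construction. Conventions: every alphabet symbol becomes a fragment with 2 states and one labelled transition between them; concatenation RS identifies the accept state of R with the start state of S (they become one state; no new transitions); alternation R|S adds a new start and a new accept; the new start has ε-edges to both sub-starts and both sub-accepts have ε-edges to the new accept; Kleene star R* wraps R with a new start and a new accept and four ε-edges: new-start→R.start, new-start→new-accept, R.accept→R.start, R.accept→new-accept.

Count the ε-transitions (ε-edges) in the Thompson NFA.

20

Per subexpression:
Each of the 9 symbol leaves contributes 0 ε-transitions.
  b|a = 4 ε-transitions
  (b|a)* = 8 ε-transitions
  (b|a)*b = 8 ε-transitions
  ((b|a)*b)* = 12 ε-transitions
  a|b = 4 ε-transitions
  (a|b)b = 4 ε-transitions
  ((b|a)*b)*|(a|b)b = 20 ε-transitions
  aaa(((b|a)*b)*|(a|b)b) = 20 ε-transitions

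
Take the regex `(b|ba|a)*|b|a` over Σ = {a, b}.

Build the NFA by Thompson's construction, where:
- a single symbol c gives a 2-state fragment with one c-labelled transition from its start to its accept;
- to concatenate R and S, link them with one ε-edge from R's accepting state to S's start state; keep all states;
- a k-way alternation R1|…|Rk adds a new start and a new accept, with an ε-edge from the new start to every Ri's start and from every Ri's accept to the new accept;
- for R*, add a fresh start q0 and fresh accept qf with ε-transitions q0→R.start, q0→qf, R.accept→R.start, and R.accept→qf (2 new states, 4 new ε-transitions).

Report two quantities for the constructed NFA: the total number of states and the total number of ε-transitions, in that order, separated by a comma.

18, 17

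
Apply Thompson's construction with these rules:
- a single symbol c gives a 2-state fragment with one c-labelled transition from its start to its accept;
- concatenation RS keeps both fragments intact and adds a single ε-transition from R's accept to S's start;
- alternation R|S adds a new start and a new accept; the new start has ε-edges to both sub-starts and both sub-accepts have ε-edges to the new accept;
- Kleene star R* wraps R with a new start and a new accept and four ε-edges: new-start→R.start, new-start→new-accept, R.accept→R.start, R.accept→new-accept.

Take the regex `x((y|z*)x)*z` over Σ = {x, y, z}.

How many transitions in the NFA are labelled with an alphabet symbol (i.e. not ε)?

5

By structural recursion:
Each of the 5 symbol leaves contributes exactly 1 symbol transition.
  z* — 1 symbol transition
  y|z* — 2 symbol transitions
  (y|z*)x — 3 symbol transitions
  ((y|z*)x)* — 3 symbol transitions
  x((y|z*)x)*z — 5 symbol transitions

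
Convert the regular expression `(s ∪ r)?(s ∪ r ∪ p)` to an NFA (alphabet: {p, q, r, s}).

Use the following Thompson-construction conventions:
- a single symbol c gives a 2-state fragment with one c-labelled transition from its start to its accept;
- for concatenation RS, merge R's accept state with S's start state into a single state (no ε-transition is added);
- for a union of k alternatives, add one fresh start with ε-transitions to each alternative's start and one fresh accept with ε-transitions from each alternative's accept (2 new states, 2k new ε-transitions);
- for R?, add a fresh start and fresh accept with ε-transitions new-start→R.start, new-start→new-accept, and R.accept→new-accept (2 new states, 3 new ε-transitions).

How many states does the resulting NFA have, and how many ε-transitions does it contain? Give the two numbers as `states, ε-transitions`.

15, 13

By structural recursion:
Each of the 5 symbol leaves contributes 2 states and 0 ε-transitions.
  s ∪ r = 6 states, 4 ε-transitions
  (s ∪ r)? = 8 states, 7 ε-transitions
  s ∪ r ∪ p = 8 states, 6 ε-transitions
  (s ∪ r)?(s ∪ r ∪ p) = 15 states, 13 ε-transitions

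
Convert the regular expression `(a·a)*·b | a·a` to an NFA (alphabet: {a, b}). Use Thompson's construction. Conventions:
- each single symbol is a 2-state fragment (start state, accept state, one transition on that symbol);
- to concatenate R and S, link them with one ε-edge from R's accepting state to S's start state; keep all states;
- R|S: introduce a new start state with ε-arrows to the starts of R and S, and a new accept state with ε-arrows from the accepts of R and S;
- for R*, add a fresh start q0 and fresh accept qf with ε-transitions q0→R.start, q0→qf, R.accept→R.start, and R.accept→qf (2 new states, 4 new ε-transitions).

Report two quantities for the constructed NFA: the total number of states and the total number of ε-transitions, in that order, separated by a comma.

Building bottom-up:
Each of the 5 symbol leaves contributes 2 states and 0 ε-transitions.
  a·a → 4 states, 1 ε-transition
  (a·a)* → 6 states, 5 ε-transitions
  (a·a)*·b → 8 states, 6 ε-transitions
  a·a → 4 states, 1 ε-transition
  (a·a)*·b | a·a → 14 states, 11 ε-transitions

14, 11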